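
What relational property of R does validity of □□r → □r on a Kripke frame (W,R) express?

This schema is the C4 axiom.
Its frame correspondent is density — ∀x ∀y (Rxy → ∃z (Rxz ∧ Rzy)).

Density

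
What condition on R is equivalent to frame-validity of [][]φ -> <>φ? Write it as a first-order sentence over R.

This is a Sahlqvist (Geach-type) schema ◇^0□^2φ → □^0◇^1φ.
First-order correspondent: forall x exists w (x R^2 w & xRw).

forall x exists w (x R^2 w & xRw)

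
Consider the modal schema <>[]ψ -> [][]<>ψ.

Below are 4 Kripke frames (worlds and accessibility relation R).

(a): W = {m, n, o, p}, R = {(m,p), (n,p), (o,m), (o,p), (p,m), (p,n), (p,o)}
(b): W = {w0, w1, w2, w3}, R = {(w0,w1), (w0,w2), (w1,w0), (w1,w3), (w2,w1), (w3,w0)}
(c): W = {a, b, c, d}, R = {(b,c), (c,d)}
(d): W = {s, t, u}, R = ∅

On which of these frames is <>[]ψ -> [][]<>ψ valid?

(d)

Frame correspondent (Sahlqvist): forall x forall y forall z ((xRy & x R^2 z) -> exists w (yRw & zRw)) — i.e. a generalized confluence (Geach) condition.
(a): fails — mRp, mR²m but no w with pRw and mRw.
(b): fails — w0Rw1, w0R²w0 but no w with w1Rw and w0Rw.
(c): fails — bRc, bR²d but no w with cRw and dRw.
(d): holds.
Valid on: (d).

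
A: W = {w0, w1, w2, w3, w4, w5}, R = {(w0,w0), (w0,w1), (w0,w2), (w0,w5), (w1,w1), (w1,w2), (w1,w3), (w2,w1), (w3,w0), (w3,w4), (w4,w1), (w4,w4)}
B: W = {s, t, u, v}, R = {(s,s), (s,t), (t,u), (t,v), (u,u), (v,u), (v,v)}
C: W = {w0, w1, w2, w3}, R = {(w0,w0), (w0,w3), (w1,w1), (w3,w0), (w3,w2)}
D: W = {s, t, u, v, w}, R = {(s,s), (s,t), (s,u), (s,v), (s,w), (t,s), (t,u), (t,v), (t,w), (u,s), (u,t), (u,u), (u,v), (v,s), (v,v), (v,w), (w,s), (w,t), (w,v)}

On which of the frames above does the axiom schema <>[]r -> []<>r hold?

D

This is the axiom for convergence; its first-order frame correspondent is forall x forall y forall z (Rxy & Rxz -> exists w (Ryw & Rzw)).
A: fails — Rw0w5 and Rw0w5 but w5 and w5 have no common successor.
B: fails — Rss and Rst but s and t have no common successor.
C: fails — Rw3w2 and Rw3w2 but w2 and w2 have no common successor.
D: condition met.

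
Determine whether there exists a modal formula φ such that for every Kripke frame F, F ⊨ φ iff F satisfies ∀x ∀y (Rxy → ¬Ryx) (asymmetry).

If a class were modally definable it would be closed under surjective bounded morphisms (Goldblatt–Thomason).
The 4-cycle (worlds a,b,c,d with a→b→c→d→a) is asymmetric. Mapping every world to a single reflexive point • is a surjective bounded morphism, and the reflexive point is not asymmetric (R•• but asymmetry requires ¬R••).
So no modal formula (or set of formulas) defines exactly the asymmetric frames.

Not modally definable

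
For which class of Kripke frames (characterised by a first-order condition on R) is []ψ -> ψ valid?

reflexivity

This schema is the T axiom.
Its frame correspondent is reflexivity — forall x Rxx.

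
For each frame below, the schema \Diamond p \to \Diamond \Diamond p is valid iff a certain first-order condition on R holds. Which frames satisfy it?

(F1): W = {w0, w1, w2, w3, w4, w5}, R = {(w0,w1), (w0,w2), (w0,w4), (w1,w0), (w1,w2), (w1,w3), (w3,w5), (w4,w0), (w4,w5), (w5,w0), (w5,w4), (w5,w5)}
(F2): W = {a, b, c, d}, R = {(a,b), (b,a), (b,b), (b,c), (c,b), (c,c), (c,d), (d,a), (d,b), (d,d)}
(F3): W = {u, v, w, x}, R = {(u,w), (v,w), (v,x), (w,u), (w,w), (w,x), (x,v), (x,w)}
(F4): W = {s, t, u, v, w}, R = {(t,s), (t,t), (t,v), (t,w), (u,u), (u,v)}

Frame correspondent (Sahlqvist): \forall x \forall y (xRy \to \exists w (y = w \wedge x R^2 w)) — i.e. a generalized confluence (Geach) condition.
(F1): fails — w0Rw1 but no w with w1=w and w0R²w.
(F2): condition met.
(F3): fails — xRv but no t with v=t and xR²t.
(F4): condition met.
Valid on: (F2), (F4).

(F2), (F4)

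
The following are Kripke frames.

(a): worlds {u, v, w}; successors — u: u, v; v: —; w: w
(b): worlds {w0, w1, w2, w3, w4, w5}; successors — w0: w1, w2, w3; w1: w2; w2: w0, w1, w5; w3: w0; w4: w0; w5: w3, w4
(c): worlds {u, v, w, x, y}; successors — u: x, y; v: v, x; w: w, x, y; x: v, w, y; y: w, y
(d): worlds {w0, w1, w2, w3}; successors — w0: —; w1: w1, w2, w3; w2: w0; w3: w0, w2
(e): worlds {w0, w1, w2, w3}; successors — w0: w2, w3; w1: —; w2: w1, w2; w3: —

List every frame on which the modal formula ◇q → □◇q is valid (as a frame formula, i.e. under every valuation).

none

The schema corresponds to the Euclidean property: ∀x ∀y ∀z (Rxy ∧ Rxz → Ryz).
(a): fails — Ruv and Ruv but not Rvv.
(b): fails — Rw0w1 and Rw0w1 but not Rw1w1.
(c): fails — Rux and Rux but not Rxx.
(d): fails — Rw1w2 and Rw1w2 but not Rw2w2.
(e): fails — Rw0w2 and Rw0w3 but not Rw2w3.
Valid on no frame.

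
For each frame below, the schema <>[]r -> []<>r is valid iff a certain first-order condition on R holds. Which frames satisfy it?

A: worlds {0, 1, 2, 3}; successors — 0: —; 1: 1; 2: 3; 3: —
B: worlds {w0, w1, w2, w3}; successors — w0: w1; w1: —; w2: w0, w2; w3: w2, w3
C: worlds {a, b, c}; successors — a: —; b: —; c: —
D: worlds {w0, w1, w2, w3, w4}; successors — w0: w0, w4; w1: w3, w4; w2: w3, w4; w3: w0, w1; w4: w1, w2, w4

This is the axiom for convergence; its first-order frame correspondent is forall x forall y forall z (Rxy & Rxz -> exists w (Ryw & Rzw)).
A: fails — R23 and R23 but 3 and 3 have no common successor.
B: fails — Rw0w1 and Rw0w1 but w1 and w1 have no common successor.
C: ✓.
D: ✓.
Valid on: C, D.

C, D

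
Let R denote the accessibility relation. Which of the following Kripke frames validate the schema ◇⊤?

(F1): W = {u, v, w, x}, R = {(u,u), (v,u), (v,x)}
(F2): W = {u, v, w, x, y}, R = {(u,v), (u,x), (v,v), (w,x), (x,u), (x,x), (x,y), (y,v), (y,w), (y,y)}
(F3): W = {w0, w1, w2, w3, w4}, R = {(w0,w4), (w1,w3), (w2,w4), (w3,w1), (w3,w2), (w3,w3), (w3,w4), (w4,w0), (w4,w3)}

Frame correspondent (Sahlqvist): ∀x ∃y Rxy — i.e. seriality.
(F1): fails — world w has no successor.
(F2): condition met.
(F3): condition met.

(F2), (F3)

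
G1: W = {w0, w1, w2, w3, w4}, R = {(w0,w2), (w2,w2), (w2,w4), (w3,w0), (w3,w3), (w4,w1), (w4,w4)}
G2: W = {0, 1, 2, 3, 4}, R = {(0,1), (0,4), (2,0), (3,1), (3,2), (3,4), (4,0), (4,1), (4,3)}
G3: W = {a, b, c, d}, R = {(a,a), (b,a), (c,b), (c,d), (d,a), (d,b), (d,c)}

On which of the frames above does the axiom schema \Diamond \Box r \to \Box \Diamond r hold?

Frame correspondent (Sahlqvist): \forall x \forall y \forall z (Rxy \wedge Rxz \to \exists w (Ryw \wedge Rzw)) — i.e. convergence.
G1: fails — Rw3w0 and Rw3w3 but w0 and w3 have no common successor.
G2: fails — R01 and R01 but 1 and 1 have no common successor.
G3: fails — Rdc and Rdb but c and b have no common successor.
Valid on no frame.

none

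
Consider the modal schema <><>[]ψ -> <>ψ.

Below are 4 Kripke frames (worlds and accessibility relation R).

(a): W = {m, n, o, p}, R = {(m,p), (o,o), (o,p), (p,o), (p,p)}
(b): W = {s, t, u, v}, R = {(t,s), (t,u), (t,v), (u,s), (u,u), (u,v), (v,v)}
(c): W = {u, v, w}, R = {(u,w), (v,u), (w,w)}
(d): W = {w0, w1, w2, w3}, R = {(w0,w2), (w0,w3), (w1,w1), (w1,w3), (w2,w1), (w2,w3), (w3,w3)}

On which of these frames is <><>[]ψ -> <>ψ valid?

This is the axiom for a generalized confluence (Geach) condition; its first-order frame correspondent is forall x forall y (x R^2 y -> exists w (yRw & xRw)).
(a): holds.
(b): fails — tR²s but no w with sRw and tRw.
(c): fails — vR²w but no t with wRt and vRt.
(d): holds.

(a), (d)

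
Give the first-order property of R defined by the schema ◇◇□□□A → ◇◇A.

∀x ∀y (xR²y → ∃w (yR³w ∧ xR²w))

This is a Sahlqvist (Geach-type) schema ◇^2□^3A → □^0◇^2A.
Minimal-valuation argument: fix x; take any y with xR^2y and any z with xR^0z. Set V(A) to the set of worlds R-reachable from y in exactly 3 steps. Then □^3A holds at y, so the antecedent holds at x; validity forces ◇^2A at z, giving a w with zR^2w and yR^3w.
First-order correspondent: ∀x ∀y (xR²y → ∃w (yR³w ∧ xR²w)).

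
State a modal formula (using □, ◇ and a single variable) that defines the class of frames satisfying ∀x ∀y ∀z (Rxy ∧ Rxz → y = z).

◇s → □s

The condition is partial functionality. The CD schema ◇s → □s defines it.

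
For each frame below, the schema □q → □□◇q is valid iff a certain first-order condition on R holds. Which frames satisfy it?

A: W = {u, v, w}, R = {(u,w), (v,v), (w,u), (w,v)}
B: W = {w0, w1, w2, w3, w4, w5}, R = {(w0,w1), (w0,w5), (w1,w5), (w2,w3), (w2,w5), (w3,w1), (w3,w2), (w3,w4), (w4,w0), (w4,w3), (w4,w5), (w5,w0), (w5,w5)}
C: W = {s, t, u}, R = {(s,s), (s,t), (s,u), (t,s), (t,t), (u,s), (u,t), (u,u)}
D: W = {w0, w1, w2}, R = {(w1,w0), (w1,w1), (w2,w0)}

C

This is the axiom for a generalized confluence (Geach) condition; its first-order frame correspondent is ∀x ∀z (xR²z → ∃w (xRw ∧ zRw)).
A: fails — uR²v but no t with uRt and vRt.
B: fails — w3R²w5 but no w with w3Rw and w5Rw.
C: holds.
D: fails — w1R²w0 but no w with w1Rw and w0Rw.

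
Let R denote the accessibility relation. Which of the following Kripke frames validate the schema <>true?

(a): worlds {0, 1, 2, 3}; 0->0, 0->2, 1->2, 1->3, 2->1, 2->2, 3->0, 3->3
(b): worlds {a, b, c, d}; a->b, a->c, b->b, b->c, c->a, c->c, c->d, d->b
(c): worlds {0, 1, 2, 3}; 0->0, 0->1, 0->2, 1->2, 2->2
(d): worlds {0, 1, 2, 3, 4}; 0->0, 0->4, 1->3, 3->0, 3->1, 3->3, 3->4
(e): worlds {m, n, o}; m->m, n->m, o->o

This is the axiom for seriality; its first-order frame correspondent is forall x exists y Rxy.
(a): satisfies the condition.
(b): satisfies the condition.
(c): fails — world 3 has no successor.
(d): fails — world 2 has no successor.
(e): satisfies the condition.

(a), (b), (e)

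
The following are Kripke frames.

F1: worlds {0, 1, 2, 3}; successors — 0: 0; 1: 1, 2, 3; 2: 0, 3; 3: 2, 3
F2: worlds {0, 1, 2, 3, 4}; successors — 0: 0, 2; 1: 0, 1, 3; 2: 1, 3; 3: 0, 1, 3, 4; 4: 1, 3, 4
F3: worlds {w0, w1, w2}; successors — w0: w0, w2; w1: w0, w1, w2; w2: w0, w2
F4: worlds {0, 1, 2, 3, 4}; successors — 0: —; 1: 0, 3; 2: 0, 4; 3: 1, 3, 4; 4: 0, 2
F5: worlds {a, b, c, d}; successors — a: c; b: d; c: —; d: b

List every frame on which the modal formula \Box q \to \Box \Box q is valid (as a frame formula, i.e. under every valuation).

F3

The schema corresponds to transitivity: \forall x \forall y \forall z (Rxy \wedge Ryz \to Rxz).
F1: fails — R32 and R20 but not R30.
F2: fails — R10 and R02 but not R12.
F3: holds.
F4: fails — R34 and R40 but not R30.
F5: fails — Rdb and Rbd but not Rdd.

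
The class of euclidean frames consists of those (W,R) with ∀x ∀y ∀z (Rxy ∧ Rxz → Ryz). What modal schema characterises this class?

The condition is the Euclidean property. The 5 schema ◇s → □◇s defines it.

◇s → □◇s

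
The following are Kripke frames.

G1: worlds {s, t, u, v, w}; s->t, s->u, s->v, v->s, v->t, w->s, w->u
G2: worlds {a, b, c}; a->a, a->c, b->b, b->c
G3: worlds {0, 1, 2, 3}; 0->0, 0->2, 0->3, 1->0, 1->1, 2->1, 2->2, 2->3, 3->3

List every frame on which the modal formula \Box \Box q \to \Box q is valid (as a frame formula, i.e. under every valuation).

Frame correspondent (Sahlqvist): \forall x \forall y (Rxy \to \exists z (Rxz \wedge Rzy)) — i.e. density.
G1: fails — Rvs but no z with Rvz and Rzs.
G2: ✓.
G3: ✓.

G2, G3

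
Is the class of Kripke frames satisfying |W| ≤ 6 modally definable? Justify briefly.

If a class were modally definable it would be closed under disjoint unions (Goldblatt–Thomason).
Any modal formula valid on each of 7 disjoint one-world frames is valid on their disjoint union (validity is preserved under disjoint unions). Each one-world frame has |W|=1≤6, but the union has |W|=7.
Hence having at most 6 worlds is not modally definable.

No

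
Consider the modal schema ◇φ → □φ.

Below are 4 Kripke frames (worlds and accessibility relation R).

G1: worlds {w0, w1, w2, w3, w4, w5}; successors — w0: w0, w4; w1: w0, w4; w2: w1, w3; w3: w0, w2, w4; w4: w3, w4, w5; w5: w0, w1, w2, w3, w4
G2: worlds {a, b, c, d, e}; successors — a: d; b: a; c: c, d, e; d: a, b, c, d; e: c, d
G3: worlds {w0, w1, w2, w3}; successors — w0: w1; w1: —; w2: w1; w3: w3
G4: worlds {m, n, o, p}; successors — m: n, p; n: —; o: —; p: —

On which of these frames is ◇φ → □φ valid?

G3

The schema corresponds to partial functionality: ∀x ∀y ∀z (Rxy ∧ Rxz → y = z).
G1: fails — w0 sees both w0 and w4.
G2: fails — c sees both c and d.
G3: holds.
G4: fails — m sees both n and p.
Valid on: G3.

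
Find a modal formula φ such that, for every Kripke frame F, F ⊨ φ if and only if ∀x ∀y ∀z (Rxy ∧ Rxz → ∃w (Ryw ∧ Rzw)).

◇□ψ → □◇ψ

A defining formula is ◇□ψ → □◇ψ (the .2 axiom).
Suppose ◇□ψ→□◇ψ is valid. Take Rxy, Rxz and set V(ψ)={w : Ryw}. Then □ψ at y so ◇□ψ at x, so □◇ψ at x, so ◇ψ at z, giving w with Rzw and Ryw.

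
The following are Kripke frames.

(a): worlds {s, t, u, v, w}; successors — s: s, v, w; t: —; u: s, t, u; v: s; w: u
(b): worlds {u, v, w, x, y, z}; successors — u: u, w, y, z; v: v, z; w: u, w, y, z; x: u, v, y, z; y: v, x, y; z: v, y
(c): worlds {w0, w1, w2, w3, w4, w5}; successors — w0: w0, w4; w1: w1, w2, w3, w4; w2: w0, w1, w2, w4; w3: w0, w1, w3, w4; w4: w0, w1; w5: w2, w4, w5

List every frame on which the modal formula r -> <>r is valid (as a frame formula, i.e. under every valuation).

Frame correspondent (Sahlqvist): forall x Rxx — i.e. reflexivity.
(a): fails — world t does not see itself.
(b): fails — world x does not see itself.
(c): fails — world w4 does not see itself.

none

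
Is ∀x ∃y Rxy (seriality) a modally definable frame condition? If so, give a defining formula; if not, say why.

Yes, by □p → ◇p

The condition is seriality. A defining modal formula is □p → ◇p.
Suppose □p→◇p is valid. At any x set V(p)=W. Then □p at x, so ◇p at x, so x has a successor.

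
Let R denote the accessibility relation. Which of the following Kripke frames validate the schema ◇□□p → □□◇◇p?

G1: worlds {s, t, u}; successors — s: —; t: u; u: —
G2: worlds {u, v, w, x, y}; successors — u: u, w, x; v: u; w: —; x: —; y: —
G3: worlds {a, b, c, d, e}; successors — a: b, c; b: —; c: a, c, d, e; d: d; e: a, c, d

G1

The schema corresponds to a generalized confluence (Geach) condition: ∀x ∀y ∀z ((xRy ∧ xR²z) → ∃w (yR²w ∧ zR²w)).
G1: satisfies the condition.
G2: fails — uRu, uR²w but no t with uR²t and wR²t.
G3: fails — aRb, aR²a but no w with bR²w and aR²w.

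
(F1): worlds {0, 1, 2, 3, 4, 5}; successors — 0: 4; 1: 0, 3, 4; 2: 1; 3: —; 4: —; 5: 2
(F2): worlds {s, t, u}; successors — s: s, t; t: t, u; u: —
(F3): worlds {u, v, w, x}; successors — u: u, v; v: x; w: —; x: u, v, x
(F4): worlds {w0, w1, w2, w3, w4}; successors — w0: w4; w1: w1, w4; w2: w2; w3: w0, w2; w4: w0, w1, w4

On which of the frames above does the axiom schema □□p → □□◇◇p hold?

Frame correspondent (Sahlqvist): ∀x ∀z (xR²z → ∃w (xR²w ∧ zR²w)) — i.e. a generalized confluence (Geach) condition.
(F1): fails — 1R²4 but no w with 1R²w and 4R²w.
(F2): fails — sR²u but no w with sR²w and uR²w.
(F3): satisfies the condition.
(F4): satisfies the condition.

(F3), (F4)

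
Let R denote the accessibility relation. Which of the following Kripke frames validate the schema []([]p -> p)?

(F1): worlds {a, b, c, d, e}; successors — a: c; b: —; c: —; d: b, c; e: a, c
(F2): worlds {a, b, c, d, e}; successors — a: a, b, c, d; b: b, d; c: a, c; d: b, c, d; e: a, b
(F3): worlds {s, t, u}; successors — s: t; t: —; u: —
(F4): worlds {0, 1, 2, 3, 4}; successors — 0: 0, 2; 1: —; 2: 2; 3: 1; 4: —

The schema corresponds to shift-reflexivity: forall x forall y (Rxy -> Ryy).
(F1): fails — Rdc but not Rcc.
(F2): ✓.
(F3): fails — Rst but not Rtt.
(F4): fails — R31 but not R11.
Valid on: (F2).

(F2)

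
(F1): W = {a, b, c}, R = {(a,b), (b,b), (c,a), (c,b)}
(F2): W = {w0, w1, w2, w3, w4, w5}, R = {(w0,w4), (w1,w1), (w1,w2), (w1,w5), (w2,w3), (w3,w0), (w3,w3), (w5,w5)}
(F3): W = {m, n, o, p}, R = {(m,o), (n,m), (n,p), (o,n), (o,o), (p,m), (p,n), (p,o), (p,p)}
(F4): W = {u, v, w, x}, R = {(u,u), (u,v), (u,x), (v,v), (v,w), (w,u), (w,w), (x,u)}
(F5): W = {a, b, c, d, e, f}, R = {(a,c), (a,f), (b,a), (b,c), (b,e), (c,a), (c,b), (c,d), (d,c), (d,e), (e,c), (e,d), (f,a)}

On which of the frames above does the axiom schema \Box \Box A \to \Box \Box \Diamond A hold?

This is the axiom for a generalized confluence (Geach) condition; its first-order frame correspondent is \forall x \forall z (x R^2 z \to \exists w (x R^2 w \wedge zRw)).
(F1): satisfies the condition.
(F2): fails — w2R²w0 but no w with w2R²w and w0Rw.
(F3): fails — mR²n but no w with mR²w and nRw.
(F4): satisfies the condition.
(F5): fails — aR²a but no w with aR²w and aRw.
Valid on: (F1), (F4).

(F1), (F4)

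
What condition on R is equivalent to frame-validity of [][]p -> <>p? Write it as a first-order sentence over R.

forall x exists w (x R^2 w & xRw)

This is a Sahlqvist (Geach-type) schema ◇^0□^2p → □^0◇^1p.
First-order correspondent: forall x exists w (x R^2 w & xRw).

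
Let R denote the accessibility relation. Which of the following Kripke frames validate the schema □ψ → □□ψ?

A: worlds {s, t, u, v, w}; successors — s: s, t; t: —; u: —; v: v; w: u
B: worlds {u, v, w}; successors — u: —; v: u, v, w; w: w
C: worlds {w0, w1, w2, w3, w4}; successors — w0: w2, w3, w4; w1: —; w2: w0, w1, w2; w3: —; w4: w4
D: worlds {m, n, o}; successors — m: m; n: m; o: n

A, B

The schema corresponds to transitivity: ∀x ∀y ∀z (Rxy ∧ Ryz → Rxz).
A: ✓.
B: ✓.
C: fails — Rw0w2 and Rw2w1 but not Rw0w1.
D: fails — Ron and Rnm but not Rom.
Valid on: A, B.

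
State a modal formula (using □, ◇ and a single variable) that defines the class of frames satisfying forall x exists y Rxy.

This is seriality; the standard corresponding axiom is D: □p → ◇p.
Suppose □p→◇p is valid. At any x set V(p)=W. Then □p at x, so ◇p at x, so x has a successor.

□p → ◇p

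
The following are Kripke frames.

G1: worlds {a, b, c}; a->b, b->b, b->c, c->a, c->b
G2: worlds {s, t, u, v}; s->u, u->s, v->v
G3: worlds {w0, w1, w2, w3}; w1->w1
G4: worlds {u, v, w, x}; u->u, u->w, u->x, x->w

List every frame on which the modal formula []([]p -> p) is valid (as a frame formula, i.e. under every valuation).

G3

This is the axiom for shift-reflexivity; its first-order frame correspondent is forall x forall y (Rxy -> Ryy).
G1: fails — Rbc but not Rcc.
G2: fails — Rsu but not Ruu.
G3: satisfies the condition.
G4: fails — Rxw but not Rww.
Valid on: G3.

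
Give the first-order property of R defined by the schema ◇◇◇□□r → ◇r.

This is a Sahlqvist (Geach-type) schema ◇^3□^2r → □^0◇^1r.
Minimal-valuation argument: fix x; take any y with xR^3y and any z with xR^0z. Set V(r) to the set of worlds R-reachable from y in exactly 2 steps. Then □^2r holds at y, so the antecedent holds at x; validity forces ◇^1r at z, giving a w with zR^1w and yR^2w.
First-order correspondent: ∀x ∀y (xR³y → ∃w (yR²w ∧ xRw)).

∀x ∀y (xR³y → ∃w (yR²w ∧ xRw))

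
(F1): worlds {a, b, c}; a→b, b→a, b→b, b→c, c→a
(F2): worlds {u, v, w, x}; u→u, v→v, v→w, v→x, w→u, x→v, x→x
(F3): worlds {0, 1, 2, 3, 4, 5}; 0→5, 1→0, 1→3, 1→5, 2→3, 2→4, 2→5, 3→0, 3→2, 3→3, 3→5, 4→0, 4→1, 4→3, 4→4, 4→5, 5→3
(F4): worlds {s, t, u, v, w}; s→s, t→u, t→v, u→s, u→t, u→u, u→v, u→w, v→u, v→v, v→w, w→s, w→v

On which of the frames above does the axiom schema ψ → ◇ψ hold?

none

The schema corresponds to reflexivity: ∀x Rxx.
(F1): fails — world a does not see itself.
(F2): fails — world w does not see itself.
(F3): fails — world 0 does not see itself.
(F4): fails — world t does not see itself.
Valid on no frame.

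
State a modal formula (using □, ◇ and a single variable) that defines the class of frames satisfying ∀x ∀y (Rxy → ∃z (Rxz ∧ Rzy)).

□□r → □r

The condition is density. The C4 schema □□r → □r defines it.
Suppose □□r→□r is valid. Take Rxy and set V(r)={w : xR²w}. Then □□r at x, so □r at x, so r at y, i.e. ∃z(Rxz∧Rzy).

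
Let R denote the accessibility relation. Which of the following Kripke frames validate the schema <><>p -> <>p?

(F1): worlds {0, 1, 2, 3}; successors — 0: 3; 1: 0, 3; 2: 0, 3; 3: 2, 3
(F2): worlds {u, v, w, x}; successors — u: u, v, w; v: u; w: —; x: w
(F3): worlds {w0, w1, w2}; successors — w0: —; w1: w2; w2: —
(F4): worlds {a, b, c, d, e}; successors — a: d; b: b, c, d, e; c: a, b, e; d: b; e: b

(F3)

The schema corresponds to transitivity: forall x forall y forall z (Rxy & Ryz -> Rxz).
(F1): fails — R32 and R20 but not R30.
(F2): fails — Rvu and Ruv but not Rvv.
(F3): ✓.
(F4): fails — Rbc and Rca but not Rba.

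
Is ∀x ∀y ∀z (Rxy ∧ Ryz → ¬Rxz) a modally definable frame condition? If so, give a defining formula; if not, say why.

Not modally definable

If a class were modally definable it would be closed under surjective bounded morphisms (Goldblatt–Thomason).
The 7-cycle (worlds s,t,u,v,w,x,y with s→t→u→v→w→x→y→s) is intransitive. Mapping every world to a single reflexive point • is a surjective bounded morphism; the reflexive point is not intransitive (R••∧R•• but R••).
So the class is not modally definable.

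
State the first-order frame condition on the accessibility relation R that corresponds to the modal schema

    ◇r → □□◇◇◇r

∀x ∀y ∀z ((xRy ∧ xR²z) → ∃w (y = w ∧ zR³w))

This is a Sahlqvist (Geach-type) schema ◇^1□^0r → □^2◇^3r.
First-order correspondent: ∀x ∀y ∀z ((xRy ∧ xR²z) → ∃w (y = w ∧ zR³w)).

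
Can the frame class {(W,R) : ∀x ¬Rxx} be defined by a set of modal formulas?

Any modally definable frame class is closed under surjective bounded morphisms.
The 3-cycle (worlds a,b,c with a→b→c→a) is irreflexive, and the map sending every world to a single reflexive point • is a surjective bounded morphism (forth: every edge maps to (•,•); back: every world has a successor). So any modal formula valid on the 3-cycle is also valid on the reflexive point, which is not irreflexive.
So the class is not modally definable.

No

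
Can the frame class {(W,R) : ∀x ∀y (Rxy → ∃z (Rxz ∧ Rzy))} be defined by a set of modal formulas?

This is a Sahlqvist condition; the C4 axiom □□r → □r defines it.
Suppose □□r→□r is valid. Take Rxy and set V(r)={w : xR²w}. Then □□r at x, so □r at x, so r at y, i.e. ∃z(Rxz∧Rzy).

Definable; □□r → □r defines it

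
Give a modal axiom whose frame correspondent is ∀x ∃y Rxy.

□ψ → ◇ψ

A defining formula is □ψ → ◇ψ (the D axiom).
Suppose □ψ→◇ψ is valid. At any x set V(ψ)=W. Then □ψ at x, so ◇ψ at x, so x has a successor.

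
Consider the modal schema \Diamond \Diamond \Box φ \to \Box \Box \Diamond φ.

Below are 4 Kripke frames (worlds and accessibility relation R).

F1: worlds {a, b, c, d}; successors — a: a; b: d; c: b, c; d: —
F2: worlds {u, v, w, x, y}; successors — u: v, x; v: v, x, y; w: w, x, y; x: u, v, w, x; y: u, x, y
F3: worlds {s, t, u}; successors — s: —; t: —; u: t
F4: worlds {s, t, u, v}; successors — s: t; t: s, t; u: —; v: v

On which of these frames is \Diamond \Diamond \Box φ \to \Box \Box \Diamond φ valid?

Frame correspondent (Sahlqvist): \forall x \forall y \forall z ((x R^2 y \wedge x R^2 z) \to \exists w (yRw \wedge zRw)) — i.e. a generalized confluence (Geach) condition.
F1: fails — cR²b, cR²c but no w with bRw and cRw.
F2: satisfies the condition.
F3: satisfies the condition.
F4: satisfies the condition.

F2, F3, F4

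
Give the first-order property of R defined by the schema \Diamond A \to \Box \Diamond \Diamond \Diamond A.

This is a Sahlqvist (Geach-type) schema ◇^1□^0A → □^1◇^3A.
Minimal-valuation argument: fix x; take any y with xR^1y and any z with xR^1z. Set V(A) to the set of worlds R-reachable from y in exactly 0 steps. Then □^0A holds at y, so the antecedent holds at x; validity forces ◇^3A at z, giving a w with zR^3w and yR^0w.
First-order correspondent: \forall x \forall y \forall z ((xRy \wedge xRz) \to \exists w (y = w \wedge z R^3 w)).

\forall x \forall y \forall z ((xRy \wedge xRz) \to \exists w (y = w \wedge z R^3 w))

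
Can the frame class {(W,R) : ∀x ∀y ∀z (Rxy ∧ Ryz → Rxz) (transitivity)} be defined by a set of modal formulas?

Definable; □r → □□r defines it

This is a Sahlqvist condition; the 4 axiom □r → □□r defines it.
Suppose □r→□□r is valid. Take Rxy, Ryz and set V(r)={w : Rxw}. Then □r at x, so □□r at x, so □r at y, so r at z, i.e. Rxz.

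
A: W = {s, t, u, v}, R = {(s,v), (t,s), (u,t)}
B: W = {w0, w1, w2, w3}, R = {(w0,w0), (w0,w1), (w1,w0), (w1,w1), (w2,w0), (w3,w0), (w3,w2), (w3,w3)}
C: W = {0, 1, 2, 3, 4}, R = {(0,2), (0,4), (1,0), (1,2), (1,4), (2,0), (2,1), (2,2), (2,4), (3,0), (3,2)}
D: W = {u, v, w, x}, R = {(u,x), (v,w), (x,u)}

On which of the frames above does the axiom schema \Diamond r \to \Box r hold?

Frame correspondent (Sahlqvist): \forall x \forall y \forall z (Rxy \wedge Rxz \to y = z) — i.e. partial functionality.
A: holds.
B: fails — w0 sees both w0 and w1.
C: fails — 0 sees both 2 and 4.
D: holds.
Valid on: A, D.

A, D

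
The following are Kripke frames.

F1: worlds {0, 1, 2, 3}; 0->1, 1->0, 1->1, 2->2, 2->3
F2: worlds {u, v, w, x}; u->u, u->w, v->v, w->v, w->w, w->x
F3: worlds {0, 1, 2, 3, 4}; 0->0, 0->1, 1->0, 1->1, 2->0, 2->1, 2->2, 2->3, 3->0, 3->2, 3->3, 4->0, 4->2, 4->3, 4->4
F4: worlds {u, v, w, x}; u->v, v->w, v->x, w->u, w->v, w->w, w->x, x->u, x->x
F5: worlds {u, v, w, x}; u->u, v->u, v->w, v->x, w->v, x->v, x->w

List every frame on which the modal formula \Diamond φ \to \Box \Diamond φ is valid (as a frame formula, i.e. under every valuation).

This is the axiom for the Euclidean property; its first-order frame correspondent is \forall x \forall y \forall z (Rxy \wedge Rxz \to Ryz).
F1: fails — R10 and R10 but not R00.
F2: fails — Ruw and Ruu but not Rwu.
F3: fails — R23 and R21 but not R31.
F4: fails — Ruv and Ruv but not Rvv.
F5: fails — Rvw and Rvw but not Rww.
Valid on no frame.

none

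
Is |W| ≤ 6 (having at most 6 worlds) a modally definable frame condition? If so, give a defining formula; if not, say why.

Not definable by any modal formula

Any modally definable frame class is closed under disjoint unions.
Any modal formula valid on each of 7 disjoint one-world frames is valid on their disjoint union (validity is preserved under disjoint unions). Each one-world frame has |W|=1≤6, but the union has |W|=7.
So no modal formula (or set of formulas) defines exactly the |W|≤6 frames.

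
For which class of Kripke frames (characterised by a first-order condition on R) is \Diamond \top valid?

◇⊤ holds at w iff w has a successor, so frame-validity of ◇⊤ is exactly seriality. Equivalently via □ψ → ◇ψ:
Suppose □ψ→◇ψ is valid. At any x set V(ψ)=W. Then □ψ at x, so ◇ψ at x, so x has a successor.
Conversely, any frame satisfying \forall x \exists y Rxy validates the schema.
Frame condition: \forall x \exists y Rxy.

seriality: \forall x \exists y Rxy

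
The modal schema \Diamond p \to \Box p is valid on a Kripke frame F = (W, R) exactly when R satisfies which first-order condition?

Suppose ◇p→□p is valid. Take Rxy, Rxz and set V(p)={y}. Then ◇p at x, so □p at x, so p at z, i.e. z=y.

partial functionality: \forall x \forall y \forall z (Rxy \wedge Rxz \to y = z)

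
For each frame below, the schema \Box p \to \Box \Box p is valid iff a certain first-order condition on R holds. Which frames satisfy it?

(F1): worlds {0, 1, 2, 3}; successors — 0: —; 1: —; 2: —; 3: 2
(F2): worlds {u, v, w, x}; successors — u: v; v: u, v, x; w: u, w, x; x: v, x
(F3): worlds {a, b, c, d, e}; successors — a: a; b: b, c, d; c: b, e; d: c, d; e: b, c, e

(F1)

Frame correspondent (Sahlqvist): \forall x \forall y \forall z (Rxy \wedge Ryz \to Rxz) — i.e. transitivity.
(F1): condition met.
(F2): fails — Ruv and Rvu but not Ruu.
(F3): fails — Rbc and Rce but not Rbe.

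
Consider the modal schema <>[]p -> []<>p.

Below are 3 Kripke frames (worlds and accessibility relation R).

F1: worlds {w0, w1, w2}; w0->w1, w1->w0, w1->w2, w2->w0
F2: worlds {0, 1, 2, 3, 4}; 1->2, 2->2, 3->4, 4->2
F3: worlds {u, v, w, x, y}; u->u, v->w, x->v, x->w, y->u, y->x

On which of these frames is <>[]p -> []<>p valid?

The schema corresponds to convergence: forall x forall y forall z (Rxy & Rxz -> exists w (Ryw & Rzw)).
F1: fails — Rw1w2 and Rw1w0 but w2 and w0 have no common successor.
F2: holds.
F3: fails — Rvw and Rvw but w and w have no common successor.

F2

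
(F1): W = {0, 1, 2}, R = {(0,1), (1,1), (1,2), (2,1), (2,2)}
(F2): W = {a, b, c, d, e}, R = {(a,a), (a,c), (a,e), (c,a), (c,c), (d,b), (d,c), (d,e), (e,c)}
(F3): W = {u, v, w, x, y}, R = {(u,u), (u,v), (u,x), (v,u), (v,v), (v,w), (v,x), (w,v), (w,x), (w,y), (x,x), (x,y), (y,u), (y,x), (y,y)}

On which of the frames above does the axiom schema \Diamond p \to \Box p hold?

none

Frame correspondent (Sahlqvist): \forall x \forall y \forall z (Rxy \wedge Rxz \to y = z) — i.e. partial functionality.
(F1): fails — 1 sees both 1 and 2.
(F2): fails — a sees both a and c.
(F3): fails — u sees both u and v.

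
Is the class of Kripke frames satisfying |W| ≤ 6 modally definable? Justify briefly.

No

If a class were modally definable it would be closed under disjoint unions (Goldblatt–Thomason).
Any modal formula valid on each of 7 disjoint one-world frames is valid on their disjoint union (validity is preserved under disjoint unions). Each one-world frame has |W|=1≤6, but the union has |W|=7.
So no modal formula (or set of formulas) defines exactly the |W|≤6 frames.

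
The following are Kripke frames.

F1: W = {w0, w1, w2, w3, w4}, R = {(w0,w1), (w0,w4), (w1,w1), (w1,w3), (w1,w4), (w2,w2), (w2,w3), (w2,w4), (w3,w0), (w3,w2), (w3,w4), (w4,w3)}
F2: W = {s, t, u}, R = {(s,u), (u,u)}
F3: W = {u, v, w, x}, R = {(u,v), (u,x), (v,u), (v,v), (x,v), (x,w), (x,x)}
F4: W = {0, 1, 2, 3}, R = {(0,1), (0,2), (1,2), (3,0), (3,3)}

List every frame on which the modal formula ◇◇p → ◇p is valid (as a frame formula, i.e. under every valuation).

This is the axiom for transitivity; its first-order frame correspondent is ∀x ∀y ∀z (Rxy ∧ Ryz → Rxz).
F1: fails — Rw0w4 and Rw4w3 but not Rw0w3.
F2: condition met.
F3: fails — Ruv and Rvu but not Ruu.
F4: fails — R30 and R02 but not R32.
Valid on: F2.

F2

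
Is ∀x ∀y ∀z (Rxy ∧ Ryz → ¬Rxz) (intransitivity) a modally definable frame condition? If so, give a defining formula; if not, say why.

If a class were modally definable it would be closed under surjective bounded morphisms (Goldblatt–Thomason).
The 3-cycle (worlds w0,w1,w2 with w0→w1→w2→w0) is intransitive. Mapping every world to a single reflexive point • is a surjective bounded morphism; the reflexive point is not intransitive (R••∧R•• but R••).
Hence intransitivity is not modally definable.

No — not modally definable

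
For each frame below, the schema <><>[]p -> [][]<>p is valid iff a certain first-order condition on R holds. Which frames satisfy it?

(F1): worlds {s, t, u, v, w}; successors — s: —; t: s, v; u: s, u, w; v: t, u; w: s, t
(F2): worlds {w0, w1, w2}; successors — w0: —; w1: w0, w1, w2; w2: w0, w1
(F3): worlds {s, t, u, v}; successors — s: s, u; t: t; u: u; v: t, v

(F3)

This is the axiom for a generalized confluence (Geach) condition; its first-order frame correspondent is forall x forall y forall z ((x R^2 y & x R^2 z) -> exists w (yRw & zRw)).
(F1): fails — uR²s, uR²s but no w* with sRw* and sRw*.
(F2): fails — w1R²w0, w1R²w0 but no w with w0Rw and w0Rw.
(F3): ✓.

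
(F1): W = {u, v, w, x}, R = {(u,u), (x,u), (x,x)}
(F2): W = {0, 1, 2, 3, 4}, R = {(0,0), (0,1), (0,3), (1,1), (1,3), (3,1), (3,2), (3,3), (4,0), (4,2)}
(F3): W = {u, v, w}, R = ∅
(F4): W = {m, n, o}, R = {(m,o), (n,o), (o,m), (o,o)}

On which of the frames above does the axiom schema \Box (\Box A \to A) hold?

(F1), (F3)

The schema corresponds to shift-reflexivity: \forall x \forall y (Rxy \to Ryy).
(F1): satisfies the condition.
(F2): fails — R32 but not R22.
(F3): satisfies the condition.
(F4): fails — Rom but not Rmm.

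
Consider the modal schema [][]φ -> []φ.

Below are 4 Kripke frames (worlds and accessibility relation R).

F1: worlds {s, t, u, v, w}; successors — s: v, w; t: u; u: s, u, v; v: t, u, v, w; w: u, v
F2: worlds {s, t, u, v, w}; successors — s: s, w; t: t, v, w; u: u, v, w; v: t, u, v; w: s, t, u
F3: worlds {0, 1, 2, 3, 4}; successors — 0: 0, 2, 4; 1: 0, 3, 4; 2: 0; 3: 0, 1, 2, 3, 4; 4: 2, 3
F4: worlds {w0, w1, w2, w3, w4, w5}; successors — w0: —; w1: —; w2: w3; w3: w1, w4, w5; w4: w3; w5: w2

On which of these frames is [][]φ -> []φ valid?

F1, F2, F3

The schema corresponds to density: forall x forall y (Rxy -> exists z (Rxz & Rzy)).
F1: condition met.
F2: condition met.
F3: condition met.
F4: fails — Rw3w5 but no z with Rw3z and Rzw5.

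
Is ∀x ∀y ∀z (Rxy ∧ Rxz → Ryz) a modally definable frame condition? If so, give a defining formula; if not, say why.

Definable; ◇q → □◇q defines it

Yes: it is the Euclidean property, defined by the 5 schema ◇q → □◇q.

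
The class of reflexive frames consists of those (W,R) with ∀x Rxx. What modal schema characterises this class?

This is reflexivity; the standard corresponding axiom is T: □q → q.
Suppose □q→q is valid. At any x set V(q)={w : Rxw}. Then □q holds at x, so q holds at x, i.e. Rxx.

□q → q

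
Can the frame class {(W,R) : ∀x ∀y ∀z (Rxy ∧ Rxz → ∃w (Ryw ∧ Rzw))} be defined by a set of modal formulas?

Yes, by ◇□q → □◇q

Yes: it is convergence, defined by the .2 schema ◇□q → □◇q.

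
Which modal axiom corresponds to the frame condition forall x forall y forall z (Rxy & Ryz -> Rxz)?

A defining formula is □p → □□p (the 4 axiom).

□p → □□p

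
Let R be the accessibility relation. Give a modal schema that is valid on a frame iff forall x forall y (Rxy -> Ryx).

q → □◇q

The condition is symmetry. The B schema q → □◇q defines it.
Suppose q→□◇q is valid. Take Rxy and set V(q)={x}. Then q at x, so □◇q at x, so ◇q at y, so some z with Ryz has q; z=x, i.e. Ryx.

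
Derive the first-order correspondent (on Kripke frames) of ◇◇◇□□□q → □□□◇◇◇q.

∀x ∀y ∀z ((xR³y ∧ xR³z) → ∃w (yR³w ∧ zR³w))

This is a Sahlqvist (Geach-type) schema ◇^3□^3q → □^3◇^3q.
Minimal-valuation argument: fix x; take any y with xR^3y and any z with xR^3z. Set V(q) to the set of worlds R-reachable from y in exactly 3 steps. Then □^3q holds at y, so the antecedent holds at x; validity forces ◇^3q at z, giving a w with zR^3w and yR^3w.
First-order correspondent: ∀x ∀y ∀z ((xR³y ∧ xR³z) → ∃w (yR³w ∧ zR³w)).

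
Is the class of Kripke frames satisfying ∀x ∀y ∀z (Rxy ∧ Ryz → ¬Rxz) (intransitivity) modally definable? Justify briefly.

If a class were modally definable it would be closed under surjective bounded morphisms (Goldblatt–Thomason).
The 7-cycle (worlds 0,1,2,3,4,5,6 with 0→1→2→3→4→5→6→0) is intransitive. Mapping every world to a single reflexive point • is a surjective bounded morphism; the reflexive point is not intransitive (R••∧R•• but R••).
So the class is not modally definable.

Not modally definable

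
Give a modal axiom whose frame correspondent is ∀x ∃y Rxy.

□r → ◇r

This is seriality; the standard corresponding axiom is D: □r → ◇r.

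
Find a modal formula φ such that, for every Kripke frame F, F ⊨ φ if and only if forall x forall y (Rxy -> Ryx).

ψ → □◇ψ

The condition is symmetry. The B schema ψ → □◇ψ defines it.
Suppose ψ→□◇ψ is valid. Take Rxy and set V(ψ)={x}. Then ψ at x, so □◇ψ at x, so ◇ψ at y, so some z with Ryz has ψ; z=x, i.e. Ryx.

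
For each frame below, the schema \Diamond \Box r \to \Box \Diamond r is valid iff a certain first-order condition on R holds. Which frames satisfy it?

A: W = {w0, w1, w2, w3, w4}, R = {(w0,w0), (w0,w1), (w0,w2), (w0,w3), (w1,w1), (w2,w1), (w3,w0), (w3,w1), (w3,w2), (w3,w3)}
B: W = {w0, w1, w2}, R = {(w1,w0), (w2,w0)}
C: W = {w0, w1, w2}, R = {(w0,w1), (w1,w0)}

Frame correspondent (Sahlqvist): \forall x \forall y \forall z (Rxy \wedge Rxz \to \exists w (Ryw \wedge Rzw)) — i.e. convergence.
A: holds.
B: fails — Rw1w0 and Rw1w0 but w0 and w0 have no common successor.
C: holds.

A, C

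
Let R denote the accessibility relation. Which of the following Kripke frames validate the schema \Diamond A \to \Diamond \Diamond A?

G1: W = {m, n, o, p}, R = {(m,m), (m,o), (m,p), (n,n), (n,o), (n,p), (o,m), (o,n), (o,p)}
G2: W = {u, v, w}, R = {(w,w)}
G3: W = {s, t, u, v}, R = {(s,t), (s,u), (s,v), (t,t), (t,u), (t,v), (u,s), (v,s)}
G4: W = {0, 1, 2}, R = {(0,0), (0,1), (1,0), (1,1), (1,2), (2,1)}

G1, G2, G4

This is the axiom for a generalized confluence (Geach) condition; its first-order frame correspondent is \forall x \forall y (xRy \to \exists w (y = w \wedge x R^2 w)).
G1: ✓.
G2: ✓.
G3: fails — uRs but no w with s=w and uR²w.
G4: ✓.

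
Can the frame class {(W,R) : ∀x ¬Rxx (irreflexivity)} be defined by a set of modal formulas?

Modal frame validity is preserved under surjective bounded morphisms.
The 2-cycle (worlds a,b with a→b→a) is irreflexive, and the map sending every world to a single reflexive point • is a surjective bounded morphism (forth: every edge maps to (•,•); back: every world has a successor). So any modal formula valid on the 2-cycle is also valid on the reflexive point, which is not irreflexive.
Hence irreflexivity is not modally definable.

No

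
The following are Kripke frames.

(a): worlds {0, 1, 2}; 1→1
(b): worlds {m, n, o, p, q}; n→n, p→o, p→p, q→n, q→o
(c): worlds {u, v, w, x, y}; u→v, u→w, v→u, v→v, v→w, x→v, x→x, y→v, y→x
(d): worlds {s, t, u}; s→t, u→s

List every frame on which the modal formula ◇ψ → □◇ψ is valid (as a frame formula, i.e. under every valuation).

The schema corresponds to the Euclidean property: ∀x ∀y ∀z (Rxy ∧ Rxz → Ryz).
(a): satisfies the condition.
(b): fails — Rpo and Rpo but not Roo.
(c): fails — Ruw and Ruv but not Rwv.
(d): fails — Rst and Rst but not Rtt.

(a)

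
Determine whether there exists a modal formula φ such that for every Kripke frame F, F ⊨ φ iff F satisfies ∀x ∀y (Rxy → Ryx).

Yes, by r → □◇r

The condition is symmetry. A defining modal formula is r → □◇r.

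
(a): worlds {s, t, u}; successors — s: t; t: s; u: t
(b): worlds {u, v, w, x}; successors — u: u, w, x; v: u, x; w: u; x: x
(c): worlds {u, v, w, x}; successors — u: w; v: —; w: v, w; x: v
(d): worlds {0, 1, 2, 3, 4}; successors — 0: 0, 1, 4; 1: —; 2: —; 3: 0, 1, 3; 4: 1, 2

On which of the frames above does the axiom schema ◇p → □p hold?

Frame correspondent (Sahlqvist): ∀x ∀y ∀z (Rxy ∧ Rxz → y = z) — i.e. partial functionality.
(a): condition met.
(b): fails — u sees both u and w.
(c): fails — w sees both v and w.
(d): fails — 0 sees both 0 and 1.
Valid on: (a).

(a)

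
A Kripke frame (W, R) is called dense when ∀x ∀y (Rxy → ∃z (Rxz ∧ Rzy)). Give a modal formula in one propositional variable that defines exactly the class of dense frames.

□□p → □p

This is density; the standard corresponding axiom is C4: □□p → □p.
Suppose □□p→□p is valid. Take Rxy and set V(p)={w : xR²w}. Then □□p at x, so □p at x, so p at y, i.e. ∃z(Rxz∧Rzy).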